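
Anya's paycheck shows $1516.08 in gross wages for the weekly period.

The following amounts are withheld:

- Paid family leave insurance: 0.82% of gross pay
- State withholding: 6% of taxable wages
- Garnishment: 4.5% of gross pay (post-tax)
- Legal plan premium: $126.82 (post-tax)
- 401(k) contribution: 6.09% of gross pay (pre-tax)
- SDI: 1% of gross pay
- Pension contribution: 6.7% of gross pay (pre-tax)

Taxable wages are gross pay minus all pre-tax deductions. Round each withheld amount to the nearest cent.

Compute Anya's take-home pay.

$1020.21

401(k) contribution: $1516.08 × 0.0609 = $92.33
Pension contribution: $1516.08 × 0.067 = $101.58
Pre-tax total = $92.33 + $101.58 = $193.91
Taxable wages = $1516.08 − $193.91 = $1322.17
State withholding: $1322.17 × 0.06 = $79.33
Paid family leave insurance: $1516.08 × 0.0082 = $12.43
SDI: $1516.08 × 0.01 = $15.16
Legal plan premium: $126.82
Garnishment: $1516.08 × 0.045 = $68.22
Total deductions = $92.33 + $101.58 + $79.33 + $12.43 + $15.16 + $126.82 + $68.22 = $495.87
Net pay = $1516.08 − $495.87 = $1020.21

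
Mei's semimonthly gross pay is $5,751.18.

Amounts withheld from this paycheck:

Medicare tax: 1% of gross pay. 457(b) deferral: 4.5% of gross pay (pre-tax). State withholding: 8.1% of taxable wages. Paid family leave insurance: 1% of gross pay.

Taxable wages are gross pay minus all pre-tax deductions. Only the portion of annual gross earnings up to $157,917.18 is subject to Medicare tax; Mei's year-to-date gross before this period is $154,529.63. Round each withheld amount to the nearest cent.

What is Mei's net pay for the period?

$4,956.11

457(b) deferral: $5,751.18 × 0.045 = $258.80
Taxable wages = $5,751.18 − $258.80 = $5,492.38
State withholding: $5,492.38 × 0.081 = $444.88
Medicare tax: only $157,917.18 − $154,529.63 = $3,387.55 of this check is subject → $3,387.55 × 0.01 = $33.88
Paid family leave insurance: $5,751.18 × 0.01 = $57.51
Total deductions = $258.80 + $444.88 + $33.88 + $57.51 = $795.07
Net pay = $5,751.18 − $795.07 = $4,956.11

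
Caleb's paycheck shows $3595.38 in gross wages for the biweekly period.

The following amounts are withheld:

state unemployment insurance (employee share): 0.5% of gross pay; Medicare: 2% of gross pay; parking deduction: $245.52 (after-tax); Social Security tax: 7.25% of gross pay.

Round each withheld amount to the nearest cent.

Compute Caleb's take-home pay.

$2999.30

Social Security tax: $3595.38 × 0.0725 = $260.67
Medicare: $3595.38 × 0.02 = $71.91
State unemployment insurance (employee share): $3595.38 × 0.005 = $17.98
Parking deduction: $245.52
Total deductions = $260.67 + $71.91 + $17.98 + $245.52 = $596.08
Net pay = $3595.38 − $596.08 = $2999.30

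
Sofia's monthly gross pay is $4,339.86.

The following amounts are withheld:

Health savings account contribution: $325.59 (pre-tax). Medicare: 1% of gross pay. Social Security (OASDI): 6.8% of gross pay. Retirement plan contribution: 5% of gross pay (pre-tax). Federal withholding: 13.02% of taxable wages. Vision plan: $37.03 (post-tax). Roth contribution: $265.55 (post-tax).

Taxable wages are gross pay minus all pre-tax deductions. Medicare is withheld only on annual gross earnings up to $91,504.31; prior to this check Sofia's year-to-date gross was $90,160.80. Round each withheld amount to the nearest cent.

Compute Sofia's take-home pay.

$2,691.74

Retirement plan contribution: $4,339.86 × 0.05 = $216.99
Health savings account contribution: $325.59
Pre-tax total = $216.99 + $325.59 = $542.58
Taxable wages = $4,339.86 − $542.58 = $3,797.28
Federal withholding: $3,797.28 × 0.1302 = $494.41
Social Security (OASDI): $4,339.86 × 0.068 = $295.11
Medicare: only $91,504.31 − $90,160.80 = $1,343.51 of this check is subject → $1,343.51 × 0.01 = $13.44
Vision plan: $37.03
Roth contribution: $265.55
Total deductions = $216.99 + $325.59 + $494.41 + $295.11 + $13.44 + $37.03 + $265.55 = $1,648.12
Net pay = $4,339.86 − $1,648.12 = $2,691.74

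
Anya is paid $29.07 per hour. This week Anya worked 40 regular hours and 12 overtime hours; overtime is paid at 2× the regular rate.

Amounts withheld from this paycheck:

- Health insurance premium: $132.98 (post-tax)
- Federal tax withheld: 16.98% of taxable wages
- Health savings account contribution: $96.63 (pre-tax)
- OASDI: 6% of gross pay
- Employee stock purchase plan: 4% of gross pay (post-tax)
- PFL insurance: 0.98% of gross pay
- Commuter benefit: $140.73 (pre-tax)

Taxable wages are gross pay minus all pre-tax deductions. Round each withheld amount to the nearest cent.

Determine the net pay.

$1,010.25

Regular pay: 40 × $29.07 = $1,162.80
Overtime pay: 12 × $29.07 × 2 = $697.68
Gross pay = $1,162.80 + $697.68 = $1,860.48
Health savings account contribution: $96.63
Commuter benefit: $140.73
Pre-tax total = $96.63 + $140.73 = $237.36
Taxable wages = $1,860.48 − $237.36 = $1,623.12
Federal tax withheld: $1,623.12 × 0.1698 = $275.61
PFL insurance: $1,860.48 × 0.0098 = $18.23
OASDI: $1,860.48 × 0.06 = $111.63
Employee stock purchase plan: $1,860.48 × 0.04 = $74.42
Health insurance premium: $132.98
Total deductions = $96.63 + $140.73 + $275.61 + $18.23 + $111.63 + $74.42 + $132.98 = $850.23
Net pay = $1,860.48 − $850.23 = $1,010.25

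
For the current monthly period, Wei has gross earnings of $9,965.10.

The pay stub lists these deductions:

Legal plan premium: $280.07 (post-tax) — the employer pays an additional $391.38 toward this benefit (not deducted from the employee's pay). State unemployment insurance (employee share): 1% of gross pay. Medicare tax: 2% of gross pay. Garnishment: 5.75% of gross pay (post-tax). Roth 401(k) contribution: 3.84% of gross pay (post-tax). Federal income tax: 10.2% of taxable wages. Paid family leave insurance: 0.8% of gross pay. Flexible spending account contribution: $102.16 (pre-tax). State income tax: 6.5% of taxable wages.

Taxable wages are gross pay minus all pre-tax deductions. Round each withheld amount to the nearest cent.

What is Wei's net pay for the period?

Flexible spending account contribution: $102.16
Taxable wages = $9,965.10 − $102.16 = $9,862.94
Federal income tax: $9,862.94 × 0.102 = $1,006.02
State income tax: $9,862.94 × 0.065 = $641.09
Paid family leave insurance: $9,965.10 × 0.008 = $79.72
State unemployment insurance (employee share): $9,965.10 × 0.01 = $99.65
Medicare tax: $9,965.10 × 0.02 = $199.30
Roth 401(k) contribution: $9,965.10 × 0.0384 = $382.66
Garnishment: $9,965.10 × 0.0575 = $572.99
Legal plan premium: $280.07
(Employer's $391.38 toward legal plan premium is not withheld from the employee.)
Total deductions = $102.16 + $1,006.02 + $641.09 + $79.72 + $99.65 + $199.30 + $382.66 + $572.99 + $280.07 = $3,363.66
Net pay = $9,965.10 − $3,363.66 = $6,601.44

$6,601.44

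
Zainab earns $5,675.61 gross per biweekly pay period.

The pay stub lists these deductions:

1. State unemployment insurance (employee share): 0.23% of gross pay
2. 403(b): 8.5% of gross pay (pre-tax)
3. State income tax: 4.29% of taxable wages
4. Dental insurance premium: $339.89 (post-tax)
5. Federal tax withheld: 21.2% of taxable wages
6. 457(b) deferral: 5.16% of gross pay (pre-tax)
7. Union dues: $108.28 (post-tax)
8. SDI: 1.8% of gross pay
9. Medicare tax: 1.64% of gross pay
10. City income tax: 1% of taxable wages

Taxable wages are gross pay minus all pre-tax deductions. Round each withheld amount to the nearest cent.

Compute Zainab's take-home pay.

$2,945.77

403(b): $5,675.61 × 0.085 = $482.43
457(b) deferral: $5,675.61 × 0.0516 = $292.86
Pre-tax total = $482.43 + $292.86 = $775.29
Taxable wages = $5,675.61 − $775.29 = $4,900.32
City income tax: $4,900.32 × 0.01 = $49.00
State income tax: $4,900.32 × 0.0429 = $210.22
Federal tax withheld: $4,900.32 × 0.212 = $1,038.87
State unemployment insurance (employee share): $5,675.61 × 0.0023 = $13.05
SDI: $5,675.61 × 0.018 = $102.16
Medicare tax: $5,675.61 × 0.0164 = $93.08
Dental insurance premium: $339.89
Union dues: $108.28
Total deductions = $482.43 + $292.86 + $49.00 + $210.22 + $1,038.87 + $13.05 + $102.16 + $93.08 + $339.89 + $108.28 = $2,729.84
Net pay = $5,675.61 − $2,729.84 = $2,945.77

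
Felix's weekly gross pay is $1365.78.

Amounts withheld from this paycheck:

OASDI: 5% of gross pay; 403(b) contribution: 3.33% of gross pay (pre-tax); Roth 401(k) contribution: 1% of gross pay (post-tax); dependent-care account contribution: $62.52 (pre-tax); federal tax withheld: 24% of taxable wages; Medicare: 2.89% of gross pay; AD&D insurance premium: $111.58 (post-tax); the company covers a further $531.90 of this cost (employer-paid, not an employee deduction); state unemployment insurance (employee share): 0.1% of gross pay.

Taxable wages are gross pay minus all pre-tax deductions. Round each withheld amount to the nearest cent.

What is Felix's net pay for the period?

403(b) contribution: $1365.78 × 0.0333 = $45.48
Dependent-care account contribution: $62.52
Pre-tax total = $45.48 + $62.52 = $108.00
Taxable wages = $1365.78 − $108.00 = $1257.78
Federal tax withheld: $1257.78 × 0.24 = $301.87
OASDI: $1365.78 × 0.05 = $68.29
Medicare: $1365.78 × 0.0289 = $39.47
State unemployment insurance (employee share): $1365.78 × 0.001 = $1.37
AD&D insurance premium: $111.58
Roth 401(k) contribution: $1365.78 × 0.01 = $13.66
(Employer's $531.90 toward AD&D insurance premium is not withheld from the employee.)
Total deductions = $45.48 + $62.52 + $301.87 + $68.29 + $39.47 + $1.37 + $111.58 + $13.66 = $644.24
Net pay = $1365.78 − $644.24 = $721.54

$721.54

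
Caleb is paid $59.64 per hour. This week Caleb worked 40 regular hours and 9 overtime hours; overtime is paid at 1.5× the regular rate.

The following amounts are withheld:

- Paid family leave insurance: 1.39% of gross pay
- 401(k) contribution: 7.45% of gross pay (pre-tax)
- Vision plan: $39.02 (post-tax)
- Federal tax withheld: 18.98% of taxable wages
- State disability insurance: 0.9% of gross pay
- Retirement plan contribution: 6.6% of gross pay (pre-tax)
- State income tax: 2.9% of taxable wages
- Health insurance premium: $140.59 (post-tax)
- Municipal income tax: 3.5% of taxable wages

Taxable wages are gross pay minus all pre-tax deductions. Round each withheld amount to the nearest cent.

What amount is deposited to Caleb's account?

$1,793.72

Regular pay: 40 × $59.64 = $2,385.60
Overtime pay: 9 × $59.64 × 1.5 = $805.14
Gross pay = $2,385.60 + $805.14 = $3,190.74
Retirement plan contribution: $3,190.74 × 0.066 = $210.59
401(k) contribution: $3,190.74 × 0.0745 = $237.71
Pre-tax total = $210.59 + $237.71 = $448.30
Taxable wages = $3,190.74 − $448.30 = $2,742.44
Federal tax withheld: $2,742.44 × 0.1898 = $520.52
Municipal income tax: $2,742.44 × 0.035 = $95.99
State income tax: $2,742.44 × 0.029 = $79.53
Paid family leave insurance: $3,190.74 × 0.0139 = $44.35
State disability insurance: $3,190.74 × 0.009 = $28.72
Vision plan: $39.02
Health insurance premium: $140.59
Total deductions = $210.59 + $237.71 + $520.52 + $95.99 + $79.53 + $44.35 + $28.72 + $39.02 + $140.59 = $1,397.02
Net pay = $3,190.74 − $1,397.02 = $1,793.72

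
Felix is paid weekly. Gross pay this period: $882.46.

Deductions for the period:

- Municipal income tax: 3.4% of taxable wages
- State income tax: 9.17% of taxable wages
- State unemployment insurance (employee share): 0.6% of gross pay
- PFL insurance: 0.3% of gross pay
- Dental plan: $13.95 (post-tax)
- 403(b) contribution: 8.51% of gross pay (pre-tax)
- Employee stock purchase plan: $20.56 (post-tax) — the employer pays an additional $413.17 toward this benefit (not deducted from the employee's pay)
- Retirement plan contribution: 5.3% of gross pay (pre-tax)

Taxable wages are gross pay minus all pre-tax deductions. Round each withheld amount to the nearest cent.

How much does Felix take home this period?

$622.53

Retirement plan contribution: $882.46 × 0.053 = $46.77
403(b) contribution: $882.46 × 0.0851 = $75.10
Pre-tax total = $46.77 + $75.10 = $121.87
Taxable wages = $882.46 − $121.87 = $760.59
Municipal income tax: $760.59 × 0.034 = $25.86
State income tax: $760.59 × 0.0917 = $69.75
PFL insurance: $882.46 × 0.003 = $2.65
State unemployment insurance (employee share): $882.46 × 0.006 = $5.29
Dental plan: $13.95
Employee stock purchase plan: $20.56
(Employer's $413.17 toward employee stock purchase plan is not withheld from the employee.)
Total deductions = $46.77 + $75.10 + $25.86 + $69.75 + $2.65 + $5.29 + $13.95 + $20.56 = $259.93
Net pay = $882.46 − $259.93 = $622.53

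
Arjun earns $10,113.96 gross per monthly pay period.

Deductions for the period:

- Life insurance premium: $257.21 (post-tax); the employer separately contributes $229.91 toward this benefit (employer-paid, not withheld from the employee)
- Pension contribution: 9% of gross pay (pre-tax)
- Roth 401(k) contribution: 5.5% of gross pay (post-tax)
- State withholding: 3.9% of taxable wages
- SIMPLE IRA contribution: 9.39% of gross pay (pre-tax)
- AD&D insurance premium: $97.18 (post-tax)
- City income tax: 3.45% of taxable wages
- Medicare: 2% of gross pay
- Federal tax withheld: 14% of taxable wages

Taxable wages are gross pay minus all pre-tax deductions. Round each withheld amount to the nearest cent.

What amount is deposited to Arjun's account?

Pension contribution: $10,113.96 × 0.09 = $910.26
SIMPLE IRA contribution: $10,113.96 × 0.0939 = $949.70
Pre-tax total = $910.26 + $949.70 = $1,859.96
Taxable wages = $10,113.96 − $1,859.96 = $8,254.00
State withholding: $8,254.00 × 0.039 = $321.91
City income tax: $8,254.00 × 0.0345 = $284.76
Federal tax withheld: $8,254.00 × 0.14 = $1,155.56
Medicare: $10,113.96 × 0.02 = $202.28
Life insurance premium: $257.21
Roth 401(k) contribution: $10,113.96 × 0.055 = $556.27
AD&D insurance premium: $97.18
(Employer's $229.91 toward life insurance premium is not withheld from the employee.)
Total deductions = $910.26 + $949.70 + $321.91 + $284.76 + $1,155.56 + $202.28 + $257.21 + $556.27 + $97.18 = $4,735.13
Net pay = $10,113.96 − $4,735.13 = $5,378.83

$5,378.83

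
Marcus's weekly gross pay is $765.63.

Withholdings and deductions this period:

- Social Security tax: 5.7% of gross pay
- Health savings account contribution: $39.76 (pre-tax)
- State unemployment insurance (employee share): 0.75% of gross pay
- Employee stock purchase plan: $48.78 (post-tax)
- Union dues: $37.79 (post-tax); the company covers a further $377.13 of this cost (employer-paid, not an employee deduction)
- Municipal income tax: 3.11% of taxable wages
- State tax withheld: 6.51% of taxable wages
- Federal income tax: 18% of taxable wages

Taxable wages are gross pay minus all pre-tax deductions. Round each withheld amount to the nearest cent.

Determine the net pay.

$389.44

Health savings account contribution: $39.76
Taxable wages = $765.63 − $39.76 = $725.87
Municipal income tax: $725.87 × 0.0311 = $22.57
Federal income tax: $725.87 × 0.18 = $130.66
State tax withheld: $725.87 × 0.0651 = $47.25
Social Security tax: $765.63 × 0.057 = $43.64
State unemployment insurance (employee share): $765.63 × 0.0075 = $5.74
Union dues: $37.79
Employee stock purchase plan: $48.78
(Employer's $377.13 toward union dues is not withheld from the employee.)
Total deductions = $39.76 + $22.57 + $130.66 + $47.25 + $43.64 + $5.74 + $37.79 + $48.78 = $376.19
Net pay = $765.63 − $376.19 = $389.44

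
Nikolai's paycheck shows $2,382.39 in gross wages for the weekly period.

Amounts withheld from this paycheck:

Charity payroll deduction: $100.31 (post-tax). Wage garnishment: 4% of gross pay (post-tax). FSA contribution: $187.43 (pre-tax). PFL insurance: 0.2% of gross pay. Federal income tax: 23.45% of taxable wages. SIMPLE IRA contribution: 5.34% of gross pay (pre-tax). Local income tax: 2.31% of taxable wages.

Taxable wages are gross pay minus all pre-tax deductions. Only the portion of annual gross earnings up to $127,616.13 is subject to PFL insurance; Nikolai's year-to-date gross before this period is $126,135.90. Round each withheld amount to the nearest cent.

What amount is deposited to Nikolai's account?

SIMPLE IRA contribution: $2,382.39 × 0.0534 = $127.22
FSA contribution: $187.43
Pre-tax total = $127.22 + $187.43 = $314.65
Taxable wages = $2,382.39 − $314.65 = $2,067.74
Federal income tax: $2,067.74 × 0.2345 = $484.89
Local income tax: $2,067.74 × 0.0231 = $47.76
PFL insurance: only $127,616.13 − $126,135.90 = $1,480.23 of this check is subject → $1,480.23 × 0.002 = $2.96
Charity payroll deduction: $100.31
Wage garnishment: $2,382.39 × 0.04 = $95.30
Total deductions = $127.22 + $187.43 + $484.89 + $47.76 + $2.96 + $100.31 + $95.30 = $1,045.87
Net pay = $2,382.39 − $1,045.87 = $1,336.52

$1,336.52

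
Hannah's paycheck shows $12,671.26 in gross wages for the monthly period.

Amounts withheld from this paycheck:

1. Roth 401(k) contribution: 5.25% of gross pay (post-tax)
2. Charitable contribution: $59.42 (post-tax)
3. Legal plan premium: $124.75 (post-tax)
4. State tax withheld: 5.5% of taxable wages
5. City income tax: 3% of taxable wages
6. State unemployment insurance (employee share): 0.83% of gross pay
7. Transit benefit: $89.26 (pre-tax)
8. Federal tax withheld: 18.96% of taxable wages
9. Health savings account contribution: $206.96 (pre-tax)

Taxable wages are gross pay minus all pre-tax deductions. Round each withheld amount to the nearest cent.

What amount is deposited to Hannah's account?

$8,022.27

Health savings account contribution: $206.96
Transit benefit: $89.26
Pre-tax total = $206.96 + $89.26 = $296.22
Taxable wages = $12,671.26 − $296.22 = $12,375.04
Federal tax withheld: $12,375.04 × 0.1896 = $2,346.31
State tax withheld: $12,375.04 × 0.055 = $680.63
City income tax: $12,375.04 × 0.03 = $371.25
State unemployment insurance (employee share): $12,671.26 × 0.0083 = $105.17
Charitable contribution: $59.42
Roth 401(k) contribution: $12,671.26 × 0.0525 = $665.24
Legal plan premium: $124.75
Total deductions = $206.96 + $89.26 + $2,346.31 + $680.63 + $371.25 + $105.17 + $59.42 + $665.24 + $124.75 = $4,648.99
Net pay = $12,671.26 − $4,648.99 = $8,022.27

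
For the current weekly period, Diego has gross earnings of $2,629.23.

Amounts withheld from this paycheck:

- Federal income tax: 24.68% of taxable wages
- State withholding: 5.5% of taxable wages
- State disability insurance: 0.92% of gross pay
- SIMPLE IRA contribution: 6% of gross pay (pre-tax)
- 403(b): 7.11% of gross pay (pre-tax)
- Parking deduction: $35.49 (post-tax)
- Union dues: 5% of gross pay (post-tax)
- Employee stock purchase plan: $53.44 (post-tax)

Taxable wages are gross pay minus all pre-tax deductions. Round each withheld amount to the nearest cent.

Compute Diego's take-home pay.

$1,350.49

403(b): $2,629.23 × 0.0711 = $186.94
SIMPLE IRA contribution: $2,629.23 × 0.06 = $157.75
Pre-tax total = $186.94 + $157.75 = $344.69
Taxable wages = $2,629.23 − $344.69 = $2,284.54
Federal income tax: $2,284.54 × 0.2468 = $563.82
State withholding: $2,284.54 × 0.055 = $125.65
State disability insurance: $2,629.23 × 0.0092 = $24.19
Parking deduction: $35.49
Employee stock purchase plan: $53.44
Union dues: $2,629.23 × 0.05 = $131.46
Total deductions = $186.94 + $157.75 + $563.82 + $125.65 + $24.19 + $35.49 + $53.44 + $131.46 = $1,278.74
Net pay = $2,629.23 − $1,278.74 = $1,350.49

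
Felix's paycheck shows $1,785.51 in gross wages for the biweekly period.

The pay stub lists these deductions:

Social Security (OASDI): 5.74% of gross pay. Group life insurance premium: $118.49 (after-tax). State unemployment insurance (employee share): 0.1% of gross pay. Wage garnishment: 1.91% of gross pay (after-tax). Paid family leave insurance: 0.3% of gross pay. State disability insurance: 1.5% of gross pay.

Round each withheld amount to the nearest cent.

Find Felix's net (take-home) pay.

$1,496.50

Paid family leave insurance: $1,785.51 × 0.003 = $5.36
State disability insurance: $1,785.51 × 0.015 = $26.78
Social Security (OASDI): $1,785.51 × 0.0574 = $102.49
State unemployment insurance (employee share): $1,785.51 × 0.001 = $1.79
Wage garnishment: $1,785.51 × 0.0191 = $34.10
Group life insurance premium: $118.49
Total deductions = $5.36 + $26.78 + $102.49 + $1.79 + $34.10 + $118.49 = $289.01
Net pay = $1,785.51 − $289.01 = $1,496.50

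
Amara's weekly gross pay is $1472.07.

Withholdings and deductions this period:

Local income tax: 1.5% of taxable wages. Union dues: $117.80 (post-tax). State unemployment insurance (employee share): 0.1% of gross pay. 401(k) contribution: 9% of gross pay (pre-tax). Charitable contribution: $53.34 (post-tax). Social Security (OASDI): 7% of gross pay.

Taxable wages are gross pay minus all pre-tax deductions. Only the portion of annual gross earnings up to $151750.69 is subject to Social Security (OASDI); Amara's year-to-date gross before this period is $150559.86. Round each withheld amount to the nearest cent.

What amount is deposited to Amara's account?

$1063.52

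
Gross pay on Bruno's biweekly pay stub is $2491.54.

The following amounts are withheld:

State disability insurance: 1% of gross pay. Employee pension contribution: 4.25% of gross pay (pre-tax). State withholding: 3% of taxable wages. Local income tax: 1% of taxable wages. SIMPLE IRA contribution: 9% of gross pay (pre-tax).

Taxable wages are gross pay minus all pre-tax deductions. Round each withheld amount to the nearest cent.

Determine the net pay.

$2050.04

Employee pension contribution: $2491.54 × 0.0425 = $105.89
SIMPLE IRA contribution: $2491.54 × 0.09 = $224.24
Pre-tax total = $105.89 + $224.24 = $330.13
Taxable wages = $2491.54 − $330.13 = $2161.41
Local income tax: $2161.41 × 0.01 = $21.61
State withholding: $2161.41 × 0.03 = $64.84
State disability insurance: $2491.54 × 0.01 = $24.92
Total deductions = $105.89 + $224.24 + $21.61 + $64.84 + $24.92 = $441.50
Net pay = $2491.54 − $441.50 = $2050.04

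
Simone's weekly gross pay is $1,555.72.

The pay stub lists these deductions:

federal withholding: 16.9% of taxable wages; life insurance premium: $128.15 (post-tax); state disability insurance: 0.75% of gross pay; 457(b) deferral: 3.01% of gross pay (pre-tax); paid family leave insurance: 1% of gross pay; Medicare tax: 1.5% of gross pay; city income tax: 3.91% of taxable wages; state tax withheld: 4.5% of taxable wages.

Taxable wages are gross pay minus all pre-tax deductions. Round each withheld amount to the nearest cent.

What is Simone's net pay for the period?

457(b) deferral: $1,555.72 × 0.0301 = $46.83
Taxable wages = $1,555.72 − $46.83 = $1,508.89
City income tax: $1,508.89 × 0.0391 = $59.00
State tax withheld: $1,508.89 × 0.045 = $67.90
Federal withholding: $1,508.89 × 0.169 = $255.00
Paid family leave insurance: $1,555.72 × 0.01 = $15.56
State disability insurance: $1,555.72 × 0.0075 = $11.67
Medicare tax: $1,555.72 × 0.015 = $23.34
Life insurance premium: $128.15
Total deductions = $46.83 + $59.00 + $67.90 + $255.00 + $15.56 + $11.67 + $23.34 + $128.15 = $607.45
Net pay = $1,555.72 − $607.45 = $948.27

$948.27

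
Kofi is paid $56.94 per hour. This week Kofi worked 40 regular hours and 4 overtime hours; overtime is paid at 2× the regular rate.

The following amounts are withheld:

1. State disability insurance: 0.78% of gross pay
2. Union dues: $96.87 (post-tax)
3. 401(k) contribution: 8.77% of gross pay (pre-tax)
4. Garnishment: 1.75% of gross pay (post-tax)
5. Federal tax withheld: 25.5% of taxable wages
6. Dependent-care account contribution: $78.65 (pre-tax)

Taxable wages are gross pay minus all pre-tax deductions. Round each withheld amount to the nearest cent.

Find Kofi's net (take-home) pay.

Regular pay: 40 × $56.94 = $2,277.60
Overtime pay: 4 × $56.94 × 2 = $455.52
Gross pay = $2,277.60 + $455.52 = $2,733.12
Dependent-care account contribution: $78.65
401(k) contribution: $2,733.12 × 0.0877 = $239.69
Pre-tax total = $78.65 + $239.69 = $318.34
Taxable wages = $2,733.12 − $318.34 = $2,414.78
Federal tax withheld: $2,414.78 × 0.255 = $615.77
State disability insurance: $2,733.12 × 0.0078 = $21.32
Union dues: $96.87
Garnishment: $2,733.12 × 0.0175 = $47.83
Total deductions = $78.65 + $239.69 + $615.77 + $21.32 + $96.87 + $47.83 = $1,100.13
Net pay = $2,733.12 − $1,100.13 = $1,632.99

$1,632.99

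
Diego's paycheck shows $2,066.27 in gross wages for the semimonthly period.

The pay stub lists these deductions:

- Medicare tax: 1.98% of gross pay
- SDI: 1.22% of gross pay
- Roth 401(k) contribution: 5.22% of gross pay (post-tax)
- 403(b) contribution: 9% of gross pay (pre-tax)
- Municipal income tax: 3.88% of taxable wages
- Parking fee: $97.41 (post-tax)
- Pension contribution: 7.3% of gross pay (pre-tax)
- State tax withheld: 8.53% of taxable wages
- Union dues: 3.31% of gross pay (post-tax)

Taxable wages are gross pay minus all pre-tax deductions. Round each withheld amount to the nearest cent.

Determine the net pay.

Pension contribution: $2,066.27 × 0.073 = $150.84
403(b) contribution: $2,066.27 × 0.09 = $185.96
Pre-tax total = $150.84 + $185.96 = $336.80
Taxable wages = $2,066.27 − $336.80 = $1,729.47
State tax withheld: $1,729.47 × 0.0853 = $147.52
Municipal income tax: $1,729.47 × 0.0388 = $67.10
SDI: $2,066.27 × 0.0122 = $25.21
Medicare tax: $2,066.27 × 0.0198 = $40.91
Roth 401(k) contribution: $2,066.27 × 0.0522 = $107.86
Union dues: $2,066.27 × 0.0331 = $68.39
Parking fee: $97.41
Total deductions = $150.84 + $185.96 + $147.52 + $67.10 + $25.21 + $40.91 + $107.86 + $68.39 + $97.41 = $891.20
Net pay = $2,066.27 − $891.20 = $1,175.07

$1,175.07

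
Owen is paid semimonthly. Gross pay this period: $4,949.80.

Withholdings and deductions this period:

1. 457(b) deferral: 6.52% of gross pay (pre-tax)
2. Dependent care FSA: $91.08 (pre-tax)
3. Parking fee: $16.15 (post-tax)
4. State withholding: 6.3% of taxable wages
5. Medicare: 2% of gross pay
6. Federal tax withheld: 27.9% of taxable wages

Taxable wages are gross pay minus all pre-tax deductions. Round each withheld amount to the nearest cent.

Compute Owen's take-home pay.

457(b) deferral: $4,949.80 × 0.0652 = $322.73
Dependent care FSA: $91.08
Pre-tax total = $322.73 + $91.08 = $413.81
Taxable wages = $4,949.80 − $413.81 = $4,535.99
Federal tax withheld: $4,535.99 × 0.279 = $1,265.54
State withholding: $4,535.99 × 0.063 = $285.77
Medicare: $4,949.80 × 0.02 = $99.00
Parking fee: $16.15
Total deductions = $322.73 + $91.08 + $1,265.54 + $285.77 + $99.00 + $16.15 = $2,080.27
Net pay = $4,949.80 − $2,080.27 = $2,869.53

$2,869.53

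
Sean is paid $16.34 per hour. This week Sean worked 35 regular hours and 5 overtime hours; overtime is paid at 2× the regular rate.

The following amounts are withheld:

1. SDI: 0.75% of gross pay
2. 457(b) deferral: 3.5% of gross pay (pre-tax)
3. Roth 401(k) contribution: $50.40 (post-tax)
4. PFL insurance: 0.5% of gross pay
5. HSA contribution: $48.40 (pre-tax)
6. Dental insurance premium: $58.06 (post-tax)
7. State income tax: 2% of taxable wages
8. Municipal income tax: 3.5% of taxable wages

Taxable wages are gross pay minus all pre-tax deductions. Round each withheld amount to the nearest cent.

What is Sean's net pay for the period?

Regular pay: 35 × $16.34 = $571.90
Overtime pay: 5 × $16.34 × 2 = $163.40
Gross pay = $571.90 + $163.40 = $735.30
HSA contribution: $48.40
457(b) deferral: $735.30 × 0.035 = $25.74
Pre-tax total = $48.40 + $25.74 = $74.14
Taxable wages = $735.30 − $74.14 = $661.16
State income tax: $661.16 × 0.02 = $13.22
Municipal income tax: $661.16 × 0.035 = $23.14
PFL insurance: $735.30 × 0.005 = $3.68
SDI: $735.30 × 0.0075 = $5.51
Roth 401(k) contribution: $50.40
Dental insurance premium: $58.06
Total deductions = $48.40 + $25.74 + $13.22 + $23.14 + $3.68 + $5.51 + $50.40 + $58.06 = $228.15
Net pay = $735.30 − $228.15 = $507.15

$507.15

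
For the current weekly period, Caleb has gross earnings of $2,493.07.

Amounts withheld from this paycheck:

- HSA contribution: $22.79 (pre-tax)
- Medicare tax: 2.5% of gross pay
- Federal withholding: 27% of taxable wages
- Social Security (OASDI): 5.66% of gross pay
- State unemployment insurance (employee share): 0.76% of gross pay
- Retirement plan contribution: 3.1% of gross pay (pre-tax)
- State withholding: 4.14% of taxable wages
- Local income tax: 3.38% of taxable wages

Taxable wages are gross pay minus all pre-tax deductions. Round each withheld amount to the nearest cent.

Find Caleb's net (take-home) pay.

$1,344.54

HSA contribution: $22.79
Retirement plan contribution: $2,493.07 × 0.031 = $77.29
Pre-tax total = $22.79 + $77.29 = $100.08
Taxable wages = $2,493.07 − $100.08 = $2,392.99
Federal withholding: $2,392.99 × 0.27 = $646.11
Local income tax: $2,392.99 × 0.0338 = $80.88
State withholding: $2,392.99 × 0.0414 = $99.07
State unemployment insurance (employee share): $2,493.07 × 0.0076 = $18.95
Medicare tax: $2,493.07 × 0.025 = $62.33
Social Security (OASDI): $2,493.07 × 0.0566 = $141.11
Total deductions = $22.79 + $77.29 + $646.11 + $80.88 + $99.07 + $18.95 + $62.33 + $141.11 = $1,148.53
Net pay = $2,493.07 − $1,148.53 = $1,344.54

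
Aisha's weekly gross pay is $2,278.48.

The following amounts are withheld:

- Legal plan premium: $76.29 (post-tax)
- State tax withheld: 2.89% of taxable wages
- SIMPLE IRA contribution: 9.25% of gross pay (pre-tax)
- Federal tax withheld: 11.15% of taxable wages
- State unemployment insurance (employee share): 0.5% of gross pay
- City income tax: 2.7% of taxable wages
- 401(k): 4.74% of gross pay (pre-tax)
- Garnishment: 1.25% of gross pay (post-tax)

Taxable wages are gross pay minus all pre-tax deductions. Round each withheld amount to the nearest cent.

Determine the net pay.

$1,515.50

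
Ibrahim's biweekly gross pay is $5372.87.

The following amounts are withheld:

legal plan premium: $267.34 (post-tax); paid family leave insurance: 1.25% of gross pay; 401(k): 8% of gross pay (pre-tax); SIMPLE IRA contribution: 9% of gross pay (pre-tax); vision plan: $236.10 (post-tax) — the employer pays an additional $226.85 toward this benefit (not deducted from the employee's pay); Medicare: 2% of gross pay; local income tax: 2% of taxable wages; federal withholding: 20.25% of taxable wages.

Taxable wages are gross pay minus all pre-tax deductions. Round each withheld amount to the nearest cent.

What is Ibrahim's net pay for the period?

$2789.19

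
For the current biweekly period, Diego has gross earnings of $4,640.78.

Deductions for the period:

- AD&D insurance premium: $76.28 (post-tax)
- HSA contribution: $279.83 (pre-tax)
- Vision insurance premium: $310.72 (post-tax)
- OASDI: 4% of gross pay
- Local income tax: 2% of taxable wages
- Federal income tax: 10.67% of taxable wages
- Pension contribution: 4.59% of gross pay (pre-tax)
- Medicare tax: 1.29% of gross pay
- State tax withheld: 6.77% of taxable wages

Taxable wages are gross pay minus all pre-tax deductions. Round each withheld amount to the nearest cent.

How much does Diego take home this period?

$2,709.07

HSA contribution: $279.83
Pension contribution: $4,640.78 × 0.0459 = $213.01
Pre-tax total = $279.83 + $213.01 = $492.84
Taxable wages = $4,640.78 − $492.84 = $4,147.94
State tax withheld: $4,147.94 × 0.0677 = $280.82
Local income tax: $4,147.94 × 0.02 = $82.96
Federal income tax: $4,147.94 × 0.1067 = $442.59
OASDI: $4,640.78 × 0.04 = $185.63
Medicare tax: $4,640.78 × 0.0129 = $59.87
Vision insurance premium: $310.72
AD&D insurance premium: $76.28
Total deductions = $279.83 + $213.01 + $280.82 + $82.96 + $442.59 + $185.63 + $59.87 + $310.72 + $76.28 = $1,931.71
Net pay = $4,640.78 − $1,931.71 = $2,709.07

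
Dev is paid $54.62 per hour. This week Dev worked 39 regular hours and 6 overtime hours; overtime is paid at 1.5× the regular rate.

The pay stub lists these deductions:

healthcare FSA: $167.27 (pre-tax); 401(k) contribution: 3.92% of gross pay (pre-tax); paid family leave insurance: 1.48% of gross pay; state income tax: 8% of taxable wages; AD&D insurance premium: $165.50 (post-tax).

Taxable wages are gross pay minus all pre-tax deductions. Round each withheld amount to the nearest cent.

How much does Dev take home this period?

$1,959.28

Regular pay: 39 × $54.62 = $2,130.18
Overtime pay: 6 × $54.62 × 1.5 = $491.58
Gross pay = $2,130.18 + $491.58 = $2,621.76
401(k) contribution: $2,621.76 × 0.0392 = $102.77
Healthcare FSA: $167.27
Pre-tax total = $102.77 + $167.27 = $270.04
Taxable wages = $2,621.76 − $270.04 = $2,351.72
State income tax: $2,351.72 × 0.08 = $188.14
Paid family leave insurance: $2,621.76 × 0.0148 = $38.80
AD&D insurance premium: $165.50
Total deductions = $102.77 + $167.27 + $188.14 + $38.80 + $165.50 = $662.48
Net pay = $2,621.76 − $662.48 = $1,959.28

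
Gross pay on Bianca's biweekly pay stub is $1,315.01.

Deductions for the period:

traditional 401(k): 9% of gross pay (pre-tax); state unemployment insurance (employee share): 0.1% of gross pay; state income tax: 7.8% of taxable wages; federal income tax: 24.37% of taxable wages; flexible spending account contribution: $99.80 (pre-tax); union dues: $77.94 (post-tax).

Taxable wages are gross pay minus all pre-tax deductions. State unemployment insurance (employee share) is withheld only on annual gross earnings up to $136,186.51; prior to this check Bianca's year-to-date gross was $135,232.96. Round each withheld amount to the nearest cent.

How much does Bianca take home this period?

Flexible spending account contribution: $99.80
Traditional 401(k): $1,315.01 × 0.09 = $118.35
Pre-tax total = $99.80 + $118.35 = $218.15
Taxable wages = $1,315.01 − $218.15 = $1,096.86
Federal income tax: $1,096.86 × 0.2437 = $267.30
State income tax: $1,096.86 × 0.078 = $85.56
State unemployment insurance (employee share): only $136,186.51 − $135,232.96 = $953.55 of this check is subject → $953.55 × 0.001 = $0.95
Union dues: $77.94
Total deductions = $99.80 + $118.35 + $267.30 + $85.56 + $0.95 + $77.94 = $649.90
Net pay = $1,315.01 − $649.90 = $665.11

$665.11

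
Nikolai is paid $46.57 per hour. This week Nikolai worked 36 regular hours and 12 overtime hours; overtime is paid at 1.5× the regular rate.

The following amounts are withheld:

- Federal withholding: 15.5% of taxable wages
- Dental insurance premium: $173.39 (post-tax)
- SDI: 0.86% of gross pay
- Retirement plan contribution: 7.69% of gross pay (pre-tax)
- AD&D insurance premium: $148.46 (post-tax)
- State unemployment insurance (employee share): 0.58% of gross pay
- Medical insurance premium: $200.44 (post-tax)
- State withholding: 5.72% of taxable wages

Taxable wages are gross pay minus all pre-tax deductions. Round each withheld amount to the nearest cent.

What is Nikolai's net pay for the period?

$1,270.28

Regular pay: 36 × $46.57 = $1,676.52
Overtime pay: 12 × $46.57 × 1.5 = $838.26
Gross pay = $1,676.52 + $838.26 = $2,514.78
Retirement plan contribution: $2,514.78 × 0.0769 = $193.39
Taxable wages = $2,514.78 − $193.39 = $2,321.39
Federal withholding: $2,321.39 × 0.155 = $359.82
State withholding: $2,321.39 × 0.0572 = $132.78
State unemployment insurance (employee share): $2,514.78 × 0.0058 = $14.59
SDI: $2,514.78 × 0.0086 = $21.63
Medical insurance premium: $200.44
Dental insurance premium: $173.39
AD&D insurance premium: $148.46
Total deductions = $193.39 + $359.82 + $132.78 + $14.59 + $21.63 + $200.44 + $173.39 + $148.46 = $1,244.50
Net pay = $2,514.78 − $1,244.50 = $1,270.28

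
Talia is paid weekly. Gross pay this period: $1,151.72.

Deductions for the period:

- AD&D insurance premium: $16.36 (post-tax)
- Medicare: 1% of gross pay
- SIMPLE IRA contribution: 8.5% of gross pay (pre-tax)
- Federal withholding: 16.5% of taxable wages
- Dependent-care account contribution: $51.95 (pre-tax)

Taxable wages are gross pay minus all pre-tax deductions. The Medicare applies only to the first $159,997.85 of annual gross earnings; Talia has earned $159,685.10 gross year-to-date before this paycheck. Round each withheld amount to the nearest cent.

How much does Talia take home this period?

Dependent-care account contribution: $51.95
SIMPLE IRA contribution: $1,151.72 × 0.085 = $97.90
Pre-tax total = $51.95 + $97.90 = $149.85
Taxable wages = $1,151.72 − $149.85 = $1,001.87
Federal withholding: $1,001.87 × 0.165 = $165.31
Medicare: only $159,997.85 − $159,685.10 = $312.75 of this check is subject → $312.75 × 0.01 = $3.13
AD&D insurance premium: $16.36
Total deductions = $51.95 + $97.90 + $165.31 + $3.13 + $16.36 = $334.65
Net pay = $1,151.72 − $334.65 = $817.07

$817.07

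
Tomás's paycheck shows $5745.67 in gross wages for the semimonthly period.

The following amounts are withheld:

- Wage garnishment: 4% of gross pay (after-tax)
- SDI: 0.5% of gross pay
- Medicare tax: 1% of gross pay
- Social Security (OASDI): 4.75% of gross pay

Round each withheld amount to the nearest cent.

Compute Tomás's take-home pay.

$5156.73

Medicare tax: $5745.67 × 0.01 = $57.46
Social Security (OASDI): $5745.67 × 0.0475 = $272.92
SDI: $5745.67 × 0.005 = $28.73
Wage garnishment: $5745.67 × 0.04 = $229.83
Total deductions = $57.46 + $272.92 + $28.73 + $229.83 = $588.94
Net pay = $5745.67 − $588.94 = $5156.73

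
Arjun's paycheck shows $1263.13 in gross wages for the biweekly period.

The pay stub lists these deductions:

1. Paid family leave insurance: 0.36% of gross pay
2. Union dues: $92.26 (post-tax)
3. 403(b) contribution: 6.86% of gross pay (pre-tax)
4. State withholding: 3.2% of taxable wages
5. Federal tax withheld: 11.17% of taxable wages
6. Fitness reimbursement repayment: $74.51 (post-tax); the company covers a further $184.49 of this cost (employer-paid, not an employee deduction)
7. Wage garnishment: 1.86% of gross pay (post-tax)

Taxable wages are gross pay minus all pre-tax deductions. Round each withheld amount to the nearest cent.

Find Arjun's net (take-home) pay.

403(b) contribution: $1263.13 × 0.0686 = $86.65
Taxable wages = $1263.13 − $86.65 = $1176.48
Federal tax withheld: $1176.48 × 0.1117 = $131.41
State withholding: $1176.48 × 0.032 = $37.65
Paid family leave insurance: $1263.13 × 0.0036 = $4.55
Union dues: $92.26
Wage garnishment: $1263.13 × 0.0186 = $23.49
Fitness reimbursement repayment: $74.51
(Employer's $184.49 toward fitness reimbursement repayment is not withheld from the employee.)
Total deductions = $86.65 + $131.41 + $37.65 + $4.55 + $92.26 + $23.49 + $74.51 = $450.52
Net pay = $1263.13 − $450.52 = $812.61

$812.61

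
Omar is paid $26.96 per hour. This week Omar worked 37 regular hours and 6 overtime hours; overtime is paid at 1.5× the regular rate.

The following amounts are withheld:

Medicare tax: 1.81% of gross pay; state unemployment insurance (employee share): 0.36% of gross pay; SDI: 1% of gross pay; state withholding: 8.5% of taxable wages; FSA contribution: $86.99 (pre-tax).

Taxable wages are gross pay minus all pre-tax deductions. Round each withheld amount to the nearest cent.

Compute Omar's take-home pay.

$1,015.84

Regular pay: 37 × $26.96 = $997.52
Overtime pay: 6 × $26.96 × 1.5 = $242.64
Gross pay = $997.52 + $242.64 = $1,240.16
FSA contribution: $86.99
Taxable wages = $1,240.16 − $86.99 = $1,153.17
State withholding: $1,153.17 × 0.085 = $98.02
SDI: $1,240.16 × 0.01 = $12.40
State unemployment insurance (employee share): $1,240.16 × 0.0036 = $4.46
Medicare tax: $1,240.16 × 0.0181 = $22.45
Total deductions = $86.99 + $98.02 + $12.40 + $4.46 + $22.45 = $224.32
Net pay = $1,240.16 − $224.32 = $1,015.84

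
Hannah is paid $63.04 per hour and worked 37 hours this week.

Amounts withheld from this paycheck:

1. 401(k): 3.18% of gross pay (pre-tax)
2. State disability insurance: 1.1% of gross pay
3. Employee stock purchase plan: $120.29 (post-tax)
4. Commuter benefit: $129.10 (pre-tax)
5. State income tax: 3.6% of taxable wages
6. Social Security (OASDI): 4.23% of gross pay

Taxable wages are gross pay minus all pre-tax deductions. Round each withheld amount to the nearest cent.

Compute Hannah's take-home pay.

$1,807.95

Gross pay: 37 × $63.04 = $2,332.48
401(k): $2,332.48 × 0.0318 = $74.17
Commuter benefit: $129.10
Pre-tax total = $74.17 + $129.10 = $203.27
Taxable wages = $2,332.48 − $203.27 = $2,129.21
State income tax: $2,129.21 × 0.036 = $76.65
Social Security (OASDI): $2,332.48 × 0.0423 = $98.66
State disability insurance: $2,332.48 × 0.011 = $25.66
Employee stock purchase plan: $120.29
Total deductions = $74.17 + $129.10 + $76.65 + $98.66 + $25.66 + $120.29 = $524.53
Net pay = $2,332.48 − $524.53 = $1,807.95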